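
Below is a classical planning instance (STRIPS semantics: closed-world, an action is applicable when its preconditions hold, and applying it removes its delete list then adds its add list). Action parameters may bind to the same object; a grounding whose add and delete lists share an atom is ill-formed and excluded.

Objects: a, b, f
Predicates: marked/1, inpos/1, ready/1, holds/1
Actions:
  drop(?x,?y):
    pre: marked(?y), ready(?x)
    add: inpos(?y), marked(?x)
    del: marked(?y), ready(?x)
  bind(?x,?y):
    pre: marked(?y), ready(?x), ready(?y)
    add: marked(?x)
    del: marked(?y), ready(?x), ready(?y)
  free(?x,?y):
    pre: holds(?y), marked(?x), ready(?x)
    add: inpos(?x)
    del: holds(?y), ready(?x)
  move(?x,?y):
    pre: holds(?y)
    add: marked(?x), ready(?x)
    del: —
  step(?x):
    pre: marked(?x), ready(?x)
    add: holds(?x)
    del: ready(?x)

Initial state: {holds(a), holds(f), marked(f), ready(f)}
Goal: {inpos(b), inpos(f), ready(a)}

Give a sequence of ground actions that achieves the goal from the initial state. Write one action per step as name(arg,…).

1. free(f,a)  →  {holds(f), inpos(f), marked(f)}
2. move(a,f)  →  {holds(f), inpos(f), marked(a), marked(f), ready(a)}
3. move(b,f)  →  {holds(f), inpos(f), marked(a), marked(b), marked(f), ready(a), ready(b)}
4. free(b,f)  →  {inpos(b), inpos(f), marked(a), marked(b), marked(f), ready(a)}

free(f,a); move(a,f); move(b,f); free(b,f)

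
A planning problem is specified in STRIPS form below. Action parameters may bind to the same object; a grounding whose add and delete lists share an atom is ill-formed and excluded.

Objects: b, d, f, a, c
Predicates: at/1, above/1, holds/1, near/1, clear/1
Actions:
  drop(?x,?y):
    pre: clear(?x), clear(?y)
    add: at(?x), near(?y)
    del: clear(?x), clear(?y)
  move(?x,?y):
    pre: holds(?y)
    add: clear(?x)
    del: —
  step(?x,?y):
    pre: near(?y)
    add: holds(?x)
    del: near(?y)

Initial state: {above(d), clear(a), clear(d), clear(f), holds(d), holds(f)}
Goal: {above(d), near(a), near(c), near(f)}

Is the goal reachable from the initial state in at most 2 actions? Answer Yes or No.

No

1. drop(d,f)  →  {above(d), at(d), clear(a), holds(d), holds(f), near(f)}
2. drop(a,a)  →  {above(d), at(a), at(d), holds(d), holds(f), near(a), near(f)}
3. move(c,d)  →  {above(d), at(a), at(d), clear(c), holds(d), holds(f), near(a), near(f)}
4. drop(c,c)  →  {above(d), at(a), at(c), at(d), holds(d), holds(f), near(a), near(c), near(f)}
optimal plan length = 4; 4 > 2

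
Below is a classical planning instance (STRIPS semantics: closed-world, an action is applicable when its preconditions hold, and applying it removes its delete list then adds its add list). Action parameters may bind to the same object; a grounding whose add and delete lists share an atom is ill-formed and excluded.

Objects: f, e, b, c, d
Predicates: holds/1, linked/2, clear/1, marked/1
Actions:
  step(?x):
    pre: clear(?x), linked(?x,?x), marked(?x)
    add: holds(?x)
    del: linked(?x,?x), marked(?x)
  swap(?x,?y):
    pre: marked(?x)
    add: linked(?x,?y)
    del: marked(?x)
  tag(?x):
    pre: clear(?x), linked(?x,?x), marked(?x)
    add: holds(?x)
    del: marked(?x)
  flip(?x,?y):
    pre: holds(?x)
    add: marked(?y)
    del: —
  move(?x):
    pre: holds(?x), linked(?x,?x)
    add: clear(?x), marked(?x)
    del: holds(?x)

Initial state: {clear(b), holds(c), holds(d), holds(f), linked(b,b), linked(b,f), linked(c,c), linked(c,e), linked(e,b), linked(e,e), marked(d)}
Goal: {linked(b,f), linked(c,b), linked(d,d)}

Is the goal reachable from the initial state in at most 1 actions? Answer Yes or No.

No

1. swap(d,d)  →  {clear(b), holds(c), holds(d), holds(f), linked(b,b), linked(b,f), linked(c,c), linked(c,e), linked(d,d), linked(e,b), linked(e,e)}
2. flip(f,c)  →  {clear(b), holds(c), holds(d), holds(f), linked(b,b), linked(b,f), linked(c,c), linked(c,e), linked(d,d), linked(e,b), linked(e,e), marked(c)}
3. swap(c,b)  →  {clear(b), holds(c), holds(d), holds(f), linked(b,b), linked(b,f), linked(c,b), linked(c,c), linked(c,e), linked(d,d), linked(e,b), linked(e,e)}
optimal plan length = 3; 3 > 1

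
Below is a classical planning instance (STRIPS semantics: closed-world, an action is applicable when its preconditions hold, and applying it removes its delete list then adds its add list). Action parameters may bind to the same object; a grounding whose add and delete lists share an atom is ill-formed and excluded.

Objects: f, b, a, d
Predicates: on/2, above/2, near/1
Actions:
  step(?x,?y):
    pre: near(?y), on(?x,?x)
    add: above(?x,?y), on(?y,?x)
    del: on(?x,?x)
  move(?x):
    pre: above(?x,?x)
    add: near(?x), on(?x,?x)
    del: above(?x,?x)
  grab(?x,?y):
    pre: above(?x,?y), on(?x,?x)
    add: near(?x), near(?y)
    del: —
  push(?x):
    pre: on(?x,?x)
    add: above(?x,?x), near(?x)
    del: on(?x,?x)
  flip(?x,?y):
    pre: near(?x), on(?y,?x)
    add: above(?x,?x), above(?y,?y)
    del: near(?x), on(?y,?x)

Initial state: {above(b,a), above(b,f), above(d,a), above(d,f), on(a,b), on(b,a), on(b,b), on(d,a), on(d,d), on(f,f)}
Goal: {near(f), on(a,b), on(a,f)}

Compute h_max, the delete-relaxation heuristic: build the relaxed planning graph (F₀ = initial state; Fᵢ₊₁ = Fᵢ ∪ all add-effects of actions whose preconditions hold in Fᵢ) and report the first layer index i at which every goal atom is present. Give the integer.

F0 = init (10 atoms)
F1 = F0 ∪ {above(b,b), above(d,d), above(f,f), near(a), near(b), near(d), near(f)}  (17 atoms)
F2 = F1 ∪ {above(a,a), above(b,d), above(d,b), above(f,a), above(f,b), above(f,d), on(a,d), on(a,f), on(b,d), on(b,f), on(d,b), on(d,f), on(f,b), on(f,d)}  (31 atoms)
goal ⊆ F2  ⇒  h_max = 2

2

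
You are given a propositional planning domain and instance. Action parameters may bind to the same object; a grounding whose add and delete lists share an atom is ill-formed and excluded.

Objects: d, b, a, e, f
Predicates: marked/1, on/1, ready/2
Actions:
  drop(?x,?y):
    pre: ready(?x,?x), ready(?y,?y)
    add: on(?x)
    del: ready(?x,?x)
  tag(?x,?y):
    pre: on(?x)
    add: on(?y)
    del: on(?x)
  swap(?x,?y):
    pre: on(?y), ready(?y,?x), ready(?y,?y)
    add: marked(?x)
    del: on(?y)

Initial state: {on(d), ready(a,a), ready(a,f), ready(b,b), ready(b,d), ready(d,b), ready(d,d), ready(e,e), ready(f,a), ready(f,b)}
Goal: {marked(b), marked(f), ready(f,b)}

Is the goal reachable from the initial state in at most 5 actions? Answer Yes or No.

1. drop(b,d)  →  {on(b), on(d), ready(a,a), ready(a,f), ready(b,d), ready(d,b), ready(d,d), ready(e,e), ready(f,a), ready(f,b)}
2. tag(b,a)  →  {on(a), on(d), ready(a,a), ready(a,f), ready(b,d), ready(d,b), ready(d,d), ready(e,e), ready(f,a), ready(f,b)}
3. swap(b,d)  →  {marked(b), on(a), ready(a,a), ready(a,f), ready(b,d), ready(d,b), ready(d,d), ready(e,e), ready(f,a), ready(f,b)}
4. swap(f,a)  →  {marked(b), marked(f), ready(a,a), ready(a,f), ready(b,d), ready(d,b), ready(d,d), ready(e,e), ready(f,a), ready(f,b)}
optimal plan length = 4; 4 ≤ 5

Yes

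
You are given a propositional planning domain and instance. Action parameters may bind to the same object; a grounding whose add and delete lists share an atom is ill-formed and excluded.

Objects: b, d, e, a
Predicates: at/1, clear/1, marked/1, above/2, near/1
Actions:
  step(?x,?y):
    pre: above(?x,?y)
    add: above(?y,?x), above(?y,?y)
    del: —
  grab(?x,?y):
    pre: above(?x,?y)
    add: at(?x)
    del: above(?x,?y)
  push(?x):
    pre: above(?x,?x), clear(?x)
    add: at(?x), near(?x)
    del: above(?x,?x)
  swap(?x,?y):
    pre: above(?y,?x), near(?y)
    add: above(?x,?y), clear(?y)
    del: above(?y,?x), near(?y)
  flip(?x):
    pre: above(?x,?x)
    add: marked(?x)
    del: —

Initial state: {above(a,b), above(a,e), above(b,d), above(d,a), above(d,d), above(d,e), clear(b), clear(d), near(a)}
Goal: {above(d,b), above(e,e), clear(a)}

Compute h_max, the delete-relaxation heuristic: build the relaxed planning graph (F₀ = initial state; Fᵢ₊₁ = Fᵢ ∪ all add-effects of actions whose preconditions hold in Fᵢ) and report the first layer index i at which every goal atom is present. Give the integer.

F0 = init (9 atoms)
F1 = F0 ∪ {above(a,a), above(a,d), above(b,a), above(b,b), above(d,b), above(e,a), above(e,d), above(e,e), at(a), at(b), at(d), clear(a), marked(d), near(d)}  (23 atoms)
goal ⊆ F1  ⇒  h_max = 1

1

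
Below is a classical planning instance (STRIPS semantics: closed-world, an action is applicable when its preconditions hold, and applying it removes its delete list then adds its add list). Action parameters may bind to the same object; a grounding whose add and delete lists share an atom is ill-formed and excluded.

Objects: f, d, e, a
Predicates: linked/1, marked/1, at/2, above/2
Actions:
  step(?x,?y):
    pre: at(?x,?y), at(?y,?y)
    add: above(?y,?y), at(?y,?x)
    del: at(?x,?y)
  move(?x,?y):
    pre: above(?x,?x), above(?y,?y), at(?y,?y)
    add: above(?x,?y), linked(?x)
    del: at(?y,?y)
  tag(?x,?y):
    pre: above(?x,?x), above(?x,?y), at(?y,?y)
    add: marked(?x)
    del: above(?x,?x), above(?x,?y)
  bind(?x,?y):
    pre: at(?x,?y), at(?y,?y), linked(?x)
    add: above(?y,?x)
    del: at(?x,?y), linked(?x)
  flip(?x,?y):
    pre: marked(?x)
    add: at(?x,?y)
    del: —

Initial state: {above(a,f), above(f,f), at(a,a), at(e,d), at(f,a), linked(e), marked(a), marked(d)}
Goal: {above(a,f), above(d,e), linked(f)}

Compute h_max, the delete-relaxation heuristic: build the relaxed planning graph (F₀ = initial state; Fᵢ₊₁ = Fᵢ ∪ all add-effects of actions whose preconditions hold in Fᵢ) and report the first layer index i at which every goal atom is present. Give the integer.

F0 = init (8 atoms)
F1 = F0 ∪ {above(a,a), at(a,d), at(a,e), at(a,f), at(d,a), at(d,d), at(d,e), at(d,f)}  (16 atoms)
F2 = F1 ∪ {above(d,d), above(d,e), above(f,a), linked(a), linked(f)}  (21 atoms)
goal ⊆ F2  ⇒  h_max = 2

2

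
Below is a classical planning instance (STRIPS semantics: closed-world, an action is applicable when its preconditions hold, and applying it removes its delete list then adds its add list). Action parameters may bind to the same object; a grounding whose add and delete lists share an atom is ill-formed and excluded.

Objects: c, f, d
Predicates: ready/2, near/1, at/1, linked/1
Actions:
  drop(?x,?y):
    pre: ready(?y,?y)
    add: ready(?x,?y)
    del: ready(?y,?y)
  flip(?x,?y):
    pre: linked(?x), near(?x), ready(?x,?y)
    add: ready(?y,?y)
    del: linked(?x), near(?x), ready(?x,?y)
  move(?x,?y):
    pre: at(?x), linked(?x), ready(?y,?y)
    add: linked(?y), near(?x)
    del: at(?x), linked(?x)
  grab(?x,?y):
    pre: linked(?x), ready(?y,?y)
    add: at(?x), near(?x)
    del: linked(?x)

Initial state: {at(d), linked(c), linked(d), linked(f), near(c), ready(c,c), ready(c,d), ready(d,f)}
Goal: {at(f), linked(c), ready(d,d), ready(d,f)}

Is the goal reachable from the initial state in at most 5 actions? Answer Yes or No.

1. flip(c,d)  →  {at(d), linked(d), linked(f), ready(c,c), ready(d,d), ready(d,f)}
2. move(d,c)  →  {linked(c), linked(f), near(d), ready(c,c), ready(d,d), ready(d,f)}
3. grab(f,c)  →  {at(f), linked(c), near(d), near(f), ready(c,c), ready(d,d), ready(d,f)}
optimal plan length = 3; 3 ≤ 5

Yes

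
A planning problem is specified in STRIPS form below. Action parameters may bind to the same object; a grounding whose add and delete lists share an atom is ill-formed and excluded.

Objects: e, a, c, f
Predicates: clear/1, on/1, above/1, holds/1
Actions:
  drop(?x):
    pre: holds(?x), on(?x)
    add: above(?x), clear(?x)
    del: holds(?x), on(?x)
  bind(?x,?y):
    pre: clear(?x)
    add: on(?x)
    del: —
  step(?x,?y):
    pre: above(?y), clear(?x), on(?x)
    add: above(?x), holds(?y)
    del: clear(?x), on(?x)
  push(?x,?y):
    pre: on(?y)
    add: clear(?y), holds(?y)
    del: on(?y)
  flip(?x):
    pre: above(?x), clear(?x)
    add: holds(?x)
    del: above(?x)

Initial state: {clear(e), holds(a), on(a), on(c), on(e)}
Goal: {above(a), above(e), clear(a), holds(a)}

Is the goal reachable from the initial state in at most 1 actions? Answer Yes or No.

1. drop(a)  →  {above(a), clear(a), clear(e), on(c), on(e)}
2. step(e,a)  →  {above(a), above(e), clear(a), holds(a), on(c)}
optimal plan length = 2; 2 > 1

No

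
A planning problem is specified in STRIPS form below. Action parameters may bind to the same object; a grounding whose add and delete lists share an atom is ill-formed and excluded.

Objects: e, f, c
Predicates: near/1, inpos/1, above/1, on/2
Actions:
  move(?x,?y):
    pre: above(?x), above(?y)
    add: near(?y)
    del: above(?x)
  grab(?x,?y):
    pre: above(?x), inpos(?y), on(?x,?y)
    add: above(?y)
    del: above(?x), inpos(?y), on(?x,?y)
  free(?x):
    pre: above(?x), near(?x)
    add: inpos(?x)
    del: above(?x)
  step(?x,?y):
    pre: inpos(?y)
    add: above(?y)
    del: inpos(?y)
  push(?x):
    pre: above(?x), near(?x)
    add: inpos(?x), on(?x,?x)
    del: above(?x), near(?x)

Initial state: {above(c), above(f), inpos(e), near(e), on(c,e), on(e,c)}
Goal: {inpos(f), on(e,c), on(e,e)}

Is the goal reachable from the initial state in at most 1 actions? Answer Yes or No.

No

1. move(c,f)  →  {above(f), inpos(e), near(e), near(f), on(c,e), on(e,c)}
2. free(f)  →  {inpos(e), inpos(f), near(e), near(f), on(c,e), on(e,c)}
3. step(e,e)  →  {above(e), inpos(f), near(e), near(f), on(c,e), on(e,c)}
4. push(e)  →  {inpos(e), inpos(f), near(f), on(c,e), on(e,c), on(e,e)}
optimal plan length = 4; 4 > 1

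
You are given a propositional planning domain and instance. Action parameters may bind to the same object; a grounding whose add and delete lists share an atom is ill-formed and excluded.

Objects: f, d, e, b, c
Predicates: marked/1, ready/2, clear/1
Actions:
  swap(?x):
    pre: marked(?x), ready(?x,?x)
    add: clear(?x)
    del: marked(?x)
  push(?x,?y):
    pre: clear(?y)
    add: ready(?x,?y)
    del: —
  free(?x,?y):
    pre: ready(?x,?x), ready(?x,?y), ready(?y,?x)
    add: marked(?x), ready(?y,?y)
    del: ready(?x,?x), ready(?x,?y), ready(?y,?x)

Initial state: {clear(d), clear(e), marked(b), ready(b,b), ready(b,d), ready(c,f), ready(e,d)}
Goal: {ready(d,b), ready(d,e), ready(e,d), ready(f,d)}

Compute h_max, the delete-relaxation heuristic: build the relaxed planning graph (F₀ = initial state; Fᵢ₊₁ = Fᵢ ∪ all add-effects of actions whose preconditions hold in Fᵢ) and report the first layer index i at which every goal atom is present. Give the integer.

F0 = init (7 atoms)
F1 = F0 ∪ {clear(b), ready(b,e), ready(c,d), ready(c,e), ready(d,d), ready(d,e), ready(e,e), ready(f,d), ready(f,e)}  (16 atoms)
F2 = F1 ∪ {marked(d), marked(e), ready(c,b), ready(d,b), ready(e,b), ready(f,b)}  (22 atoms)
goal ⊆ F2  ⇒  h_max = 2

2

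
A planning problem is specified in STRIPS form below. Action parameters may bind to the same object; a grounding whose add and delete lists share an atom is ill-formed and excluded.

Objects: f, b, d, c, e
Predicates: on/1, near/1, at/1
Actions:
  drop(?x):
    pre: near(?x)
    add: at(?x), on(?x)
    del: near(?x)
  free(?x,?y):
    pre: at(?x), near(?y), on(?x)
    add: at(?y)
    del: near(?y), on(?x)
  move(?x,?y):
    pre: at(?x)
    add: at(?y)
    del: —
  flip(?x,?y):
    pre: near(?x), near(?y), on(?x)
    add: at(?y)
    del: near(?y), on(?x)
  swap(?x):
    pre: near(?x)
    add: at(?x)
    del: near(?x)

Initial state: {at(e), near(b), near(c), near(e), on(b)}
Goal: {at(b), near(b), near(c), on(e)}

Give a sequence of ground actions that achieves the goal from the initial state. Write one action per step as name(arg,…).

drop(e); move(e,b)

1. drop(e)  →  {at(e), near(b), near(c), on(b), on(e)}
2. move(e,b)  →  {at(b), at(e), near(b), near(c), on(b), on(e)}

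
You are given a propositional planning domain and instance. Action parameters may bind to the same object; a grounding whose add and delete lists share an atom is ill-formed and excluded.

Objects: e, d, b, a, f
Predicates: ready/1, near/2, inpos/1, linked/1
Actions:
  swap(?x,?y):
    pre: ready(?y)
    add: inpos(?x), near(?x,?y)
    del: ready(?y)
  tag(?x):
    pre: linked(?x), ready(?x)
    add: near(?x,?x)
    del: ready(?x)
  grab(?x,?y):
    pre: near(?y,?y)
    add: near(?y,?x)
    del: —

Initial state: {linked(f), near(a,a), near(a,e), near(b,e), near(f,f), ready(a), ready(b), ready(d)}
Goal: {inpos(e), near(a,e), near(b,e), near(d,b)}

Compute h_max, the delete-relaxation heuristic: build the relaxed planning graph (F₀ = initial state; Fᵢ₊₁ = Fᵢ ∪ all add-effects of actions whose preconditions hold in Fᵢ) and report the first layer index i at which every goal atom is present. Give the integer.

1

F0 = init (8 atoms)
F1 = F0 ∪ {inpos(a), inpos(b), inpos(d), inpos(e), inpos(f), near(a,b), near(a,d), near(a,f), near(b,a), near(b,b), near(b,d), near(d,a), near(d,b), near(d,d), near(e,a), near(e,b), near(e,d), near(f,a), near(f,b), near(f,d), near(f,e)}  (29 atoms)
goal ⊆ F1  ⇒  h_max = 1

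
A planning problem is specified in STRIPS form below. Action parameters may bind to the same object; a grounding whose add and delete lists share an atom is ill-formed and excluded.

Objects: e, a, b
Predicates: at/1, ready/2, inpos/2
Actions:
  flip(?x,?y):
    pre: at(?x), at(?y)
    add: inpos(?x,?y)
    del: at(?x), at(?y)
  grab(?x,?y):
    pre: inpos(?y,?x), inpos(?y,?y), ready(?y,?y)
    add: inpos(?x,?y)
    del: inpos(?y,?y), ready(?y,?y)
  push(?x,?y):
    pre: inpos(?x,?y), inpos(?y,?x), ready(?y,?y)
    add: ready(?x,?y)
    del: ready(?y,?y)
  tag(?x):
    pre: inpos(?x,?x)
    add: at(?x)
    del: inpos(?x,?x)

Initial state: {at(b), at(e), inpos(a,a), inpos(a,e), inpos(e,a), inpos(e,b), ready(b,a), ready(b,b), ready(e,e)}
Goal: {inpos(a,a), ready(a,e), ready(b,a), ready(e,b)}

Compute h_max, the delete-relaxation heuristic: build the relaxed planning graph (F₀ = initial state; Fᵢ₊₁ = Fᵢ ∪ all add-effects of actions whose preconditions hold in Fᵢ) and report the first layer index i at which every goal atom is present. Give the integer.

2

F0 = init (9 atoms)
F1 = F0 ∪ {at(a), inpos(b,b), inpos(b,e), inpos(e,e), ready(a,e)}  (14 atoms)
F2 = F1 ∪ {inpos(a,b), inpos(b,a), ready(b,e), ready(e,b)}  (18 atoms)
goal ⊆ F2  ⇒  h_max = 2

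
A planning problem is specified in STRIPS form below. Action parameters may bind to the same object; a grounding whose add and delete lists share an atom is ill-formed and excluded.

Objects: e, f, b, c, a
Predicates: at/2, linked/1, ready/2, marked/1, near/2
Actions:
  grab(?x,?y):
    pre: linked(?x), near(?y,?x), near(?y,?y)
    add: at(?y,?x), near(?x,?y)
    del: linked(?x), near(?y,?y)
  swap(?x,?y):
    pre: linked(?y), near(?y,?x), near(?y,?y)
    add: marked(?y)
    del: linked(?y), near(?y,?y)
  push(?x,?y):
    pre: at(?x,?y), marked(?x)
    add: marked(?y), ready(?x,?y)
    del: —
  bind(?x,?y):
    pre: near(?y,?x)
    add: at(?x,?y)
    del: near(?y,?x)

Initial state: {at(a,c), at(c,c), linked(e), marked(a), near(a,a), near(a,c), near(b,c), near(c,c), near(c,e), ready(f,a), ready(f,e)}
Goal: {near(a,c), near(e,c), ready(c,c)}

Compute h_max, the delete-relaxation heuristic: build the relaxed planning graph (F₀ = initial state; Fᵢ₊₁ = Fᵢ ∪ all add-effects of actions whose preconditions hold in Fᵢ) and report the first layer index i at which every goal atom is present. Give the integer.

F0 = init (11 atoms)
F1 = F0 ∪ {at(a,a), at(c,a), at(c,b), at(c,e), at(e,c), marked(c), near(e,c), ready(a,c)}  (19 atoms)
F2 = F1 ∪ {marked(b), marked(e), ready(a,a), ready(c,a), ready(c,b), ready(c,c), ready(c,e)}  (26 atoms)
goal ⊆ F2  ⇒  h_max = 2

2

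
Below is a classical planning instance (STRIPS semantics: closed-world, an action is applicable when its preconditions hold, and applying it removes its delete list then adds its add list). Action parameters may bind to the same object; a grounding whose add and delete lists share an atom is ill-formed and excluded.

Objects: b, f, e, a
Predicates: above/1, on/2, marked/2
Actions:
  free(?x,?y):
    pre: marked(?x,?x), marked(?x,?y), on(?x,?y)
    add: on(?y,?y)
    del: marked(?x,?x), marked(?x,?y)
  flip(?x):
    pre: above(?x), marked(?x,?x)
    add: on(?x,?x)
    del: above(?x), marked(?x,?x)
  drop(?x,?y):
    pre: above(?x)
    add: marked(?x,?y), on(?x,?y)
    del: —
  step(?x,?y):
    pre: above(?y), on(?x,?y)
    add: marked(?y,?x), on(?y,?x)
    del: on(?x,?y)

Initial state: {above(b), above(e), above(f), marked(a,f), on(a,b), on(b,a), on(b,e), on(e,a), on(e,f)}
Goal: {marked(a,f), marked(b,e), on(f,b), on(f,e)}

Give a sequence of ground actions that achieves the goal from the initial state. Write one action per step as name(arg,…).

drop(b,e); drop(f,b); drop(f,e)

1. drop(b,e)  →  {above(b), above(e), above(f), marked(a,f), marked(b,e), on(a,b), on(b,a), on(b,e), on(e,a), on(e,f)}
2. drop(f,b)  →  {above(b), above(e), above(f), marked(a,f), marked(b,e), marked(f,b), on(a,b), on(b,a), on(b,e), on(e,a), on(e,f), on(f,b)}
3. drop(f,e)  →  {above(b), above(e), above(f), marked(a,f), marked(b,e), marked(f,b), marked(f,e), on(a,b), on(b,a), on(b,e), on(e,a), on(e,f), on(f,b), on(f,e)}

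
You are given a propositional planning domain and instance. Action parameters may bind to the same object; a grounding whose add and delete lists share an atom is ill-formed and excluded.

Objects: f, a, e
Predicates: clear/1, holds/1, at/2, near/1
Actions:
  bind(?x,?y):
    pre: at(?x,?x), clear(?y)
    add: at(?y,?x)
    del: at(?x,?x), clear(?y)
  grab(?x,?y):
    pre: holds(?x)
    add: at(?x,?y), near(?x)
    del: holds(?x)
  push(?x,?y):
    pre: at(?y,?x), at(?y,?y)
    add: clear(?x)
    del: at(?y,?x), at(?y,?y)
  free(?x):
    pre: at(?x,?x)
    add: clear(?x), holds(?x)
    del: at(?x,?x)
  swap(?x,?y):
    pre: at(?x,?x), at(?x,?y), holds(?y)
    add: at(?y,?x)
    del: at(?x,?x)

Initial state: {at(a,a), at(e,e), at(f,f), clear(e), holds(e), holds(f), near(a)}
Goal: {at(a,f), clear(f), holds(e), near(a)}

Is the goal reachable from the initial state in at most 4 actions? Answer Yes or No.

1. push(f,f)  →  {at(a,a), at(e,e), clear(e), clear(f), holds(e), holds(f), near(a)}
2. free(a)  →  {at(e,e), clear(a), clear(e), clear(f), holds(a), holds(e), holds(f), near(a)}
3. grab(a,f)  →  {at(a,f), at(e,e), clear(a), clear(e), clear(f), holds(e), holds(f), near(a)}
optimal plan length = 3; 3 ≤ 4

Yes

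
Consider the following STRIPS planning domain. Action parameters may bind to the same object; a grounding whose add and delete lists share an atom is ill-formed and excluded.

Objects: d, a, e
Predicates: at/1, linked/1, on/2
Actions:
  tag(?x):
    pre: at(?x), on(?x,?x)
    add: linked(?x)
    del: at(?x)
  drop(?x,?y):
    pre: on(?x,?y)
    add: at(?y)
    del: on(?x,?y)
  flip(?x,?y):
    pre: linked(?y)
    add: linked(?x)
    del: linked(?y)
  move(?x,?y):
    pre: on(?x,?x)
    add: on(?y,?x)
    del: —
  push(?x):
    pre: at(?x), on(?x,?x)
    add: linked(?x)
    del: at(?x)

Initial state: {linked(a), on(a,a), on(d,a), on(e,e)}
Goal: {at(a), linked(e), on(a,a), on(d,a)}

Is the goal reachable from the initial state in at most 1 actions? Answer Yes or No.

No

1. drop(d,a)  →  {at(a), linked(a), on(a,a), on(e,e)}
2. flip(e,a)  →  {at(a), linked(e), on(a,a), on(e,e)}
3. move(a,d)  →  {at(a), linked(e), on(a,a), on(d,a), on(e,e)}
optimal plan length = 3; 3 > 1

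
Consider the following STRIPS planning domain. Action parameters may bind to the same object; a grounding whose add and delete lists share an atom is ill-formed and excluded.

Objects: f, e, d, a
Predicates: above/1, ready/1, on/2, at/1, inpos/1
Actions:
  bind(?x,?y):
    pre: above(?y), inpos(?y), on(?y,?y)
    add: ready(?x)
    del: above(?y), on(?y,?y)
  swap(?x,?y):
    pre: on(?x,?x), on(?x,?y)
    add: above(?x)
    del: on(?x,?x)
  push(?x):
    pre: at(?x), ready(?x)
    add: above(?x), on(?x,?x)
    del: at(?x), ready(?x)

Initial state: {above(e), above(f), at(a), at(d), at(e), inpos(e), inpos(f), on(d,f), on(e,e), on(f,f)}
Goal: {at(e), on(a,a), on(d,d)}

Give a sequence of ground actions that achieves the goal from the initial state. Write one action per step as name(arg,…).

bind(d,f); bind(a,e); push(d); push(a)

1. bind(d,f)  →  {above(e), at(a), at(d), at(e), inpos(e), inpos(f), on(d,f), on(e,e), ready(d)}
2. bind(a,e)  →  {at(a), at(d), at(e), inpos(e), inpos(f), on(d,f), ready(a), ready(d)}
3. push(d)  →  {above(d), at(a), at(e), inpos(e), inpos(f), on(d,d), on(d,f), ready(a)}
4. push(a)  →  {above(a), above(d), at(e), inpos(e), inpos(f), on(a,a), on(d,d), on(d,f)}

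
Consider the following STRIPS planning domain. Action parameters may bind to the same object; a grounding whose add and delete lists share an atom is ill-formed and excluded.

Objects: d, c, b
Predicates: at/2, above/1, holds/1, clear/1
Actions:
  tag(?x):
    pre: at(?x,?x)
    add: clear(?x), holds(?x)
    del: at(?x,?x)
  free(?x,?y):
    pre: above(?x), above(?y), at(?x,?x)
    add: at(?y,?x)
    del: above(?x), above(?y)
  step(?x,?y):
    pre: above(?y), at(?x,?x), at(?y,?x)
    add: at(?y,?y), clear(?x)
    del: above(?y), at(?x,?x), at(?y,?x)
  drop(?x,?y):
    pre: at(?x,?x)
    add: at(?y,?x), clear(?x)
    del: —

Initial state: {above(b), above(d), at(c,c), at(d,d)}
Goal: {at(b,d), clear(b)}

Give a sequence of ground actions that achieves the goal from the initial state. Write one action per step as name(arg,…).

1. drop(d,b)  →  {above(b), above(d), at(b,d), at(c,c), at(d,d), clear(d)}
2. drop(c,b)  →  {above(b), above(d), at(b,c), at(b,d), at(c,c), at(d,d), clear(c), clear(d)}
3. step(c,b)  →  {above(d), at(b,b), at(b,d), at(d,d), clear(c), clear(d)}
4. tag(b)  →  {above(d), at(b,d), at(d,d), clear(b), clear(c), clear(d), holds(b)}

drop(d,b); drop(c,b); step(c,b); tag(b)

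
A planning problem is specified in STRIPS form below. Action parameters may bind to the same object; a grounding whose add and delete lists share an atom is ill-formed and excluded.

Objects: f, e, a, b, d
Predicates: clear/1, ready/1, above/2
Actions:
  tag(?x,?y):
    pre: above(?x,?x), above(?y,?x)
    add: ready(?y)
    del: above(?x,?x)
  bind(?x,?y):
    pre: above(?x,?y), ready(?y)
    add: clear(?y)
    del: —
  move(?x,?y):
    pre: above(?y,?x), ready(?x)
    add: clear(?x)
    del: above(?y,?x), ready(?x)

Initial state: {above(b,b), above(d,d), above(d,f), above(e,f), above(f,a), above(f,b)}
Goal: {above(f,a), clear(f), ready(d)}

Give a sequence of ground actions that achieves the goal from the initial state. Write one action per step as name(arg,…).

1. tag(b,f)  →  {above(d,d), above(d,f), above(e,f), above(f,a), above(f,b), ready(f)}
2. tag(d,d)  →  {above(d,f), above(e,f), above(f,a), above(f,b), ready(d), ready(f)}
3. bind(e,f)  →  {above(d,f), above(e,f), above(f,a), above(f,b), clear(f), ready(d), ready(f)}

tag(b,f); tag(d,d); bind(e,f)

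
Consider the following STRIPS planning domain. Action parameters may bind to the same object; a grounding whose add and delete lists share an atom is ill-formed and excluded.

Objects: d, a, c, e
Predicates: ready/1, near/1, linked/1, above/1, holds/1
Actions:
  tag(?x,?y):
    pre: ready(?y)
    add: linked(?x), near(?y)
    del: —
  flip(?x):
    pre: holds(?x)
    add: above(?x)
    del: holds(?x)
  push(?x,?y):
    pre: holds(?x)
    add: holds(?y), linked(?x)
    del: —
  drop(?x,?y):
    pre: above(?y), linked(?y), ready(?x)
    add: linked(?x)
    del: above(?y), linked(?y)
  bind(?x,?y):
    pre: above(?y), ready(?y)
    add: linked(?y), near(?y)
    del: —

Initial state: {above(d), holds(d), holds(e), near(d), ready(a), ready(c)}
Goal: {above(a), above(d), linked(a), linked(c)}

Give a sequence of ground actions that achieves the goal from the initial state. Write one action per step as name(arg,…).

1. tag(a,a)  →  {above(d), holds(d), holds(e), linked(a), near(a), near(d), ready(a), ready(c)}
2. tag(c,a)  →  {above(d), holds(d), holds(e), linked(a), linked(c), near(a), near(d), ready(a), ready(c)}
3. push(d,a)  →  {above(d), holds(a), holds(d), holds(e), linked(a), linked(c), linked(d), near(a), near(d), ready(a), ready(c)}
4. flip(a)  →  {above(a), above(d), holds(d), holds(e), linked(a), linked(c), linked(d), near(a), near(d), ready(a), ready(c)}

tag(a,a); tag(c,a); push(d,a); flip(a)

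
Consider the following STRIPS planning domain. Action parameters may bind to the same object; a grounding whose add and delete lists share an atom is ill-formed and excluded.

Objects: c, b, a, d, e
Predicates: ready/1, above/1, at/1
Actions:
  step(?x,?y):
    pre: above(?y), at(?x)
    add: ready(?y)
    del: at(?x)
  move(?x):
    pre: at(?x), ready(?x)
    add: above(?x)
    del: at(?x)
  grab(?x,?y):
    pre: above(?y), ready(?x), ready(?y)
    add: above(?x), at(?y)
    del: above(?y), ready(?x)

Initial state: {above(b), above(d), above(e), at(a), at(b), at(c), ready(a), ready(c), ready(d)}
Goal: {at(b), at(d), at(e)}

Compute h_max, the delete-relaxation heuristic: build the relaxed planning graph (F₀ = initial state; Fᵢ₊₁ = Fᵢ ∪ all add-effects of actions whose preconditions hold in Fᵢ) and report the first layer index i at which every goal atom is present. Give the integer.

2

F0 = init (9 atoms)
F1 = F0 ∪ {above(a), above(c), at(d), ready(b), ready(e)}  (14 atoms)
F2 = F1 ∪ {at(e)}  (15 atoms)
goal ⊆ F2  ⇒  h_max = 2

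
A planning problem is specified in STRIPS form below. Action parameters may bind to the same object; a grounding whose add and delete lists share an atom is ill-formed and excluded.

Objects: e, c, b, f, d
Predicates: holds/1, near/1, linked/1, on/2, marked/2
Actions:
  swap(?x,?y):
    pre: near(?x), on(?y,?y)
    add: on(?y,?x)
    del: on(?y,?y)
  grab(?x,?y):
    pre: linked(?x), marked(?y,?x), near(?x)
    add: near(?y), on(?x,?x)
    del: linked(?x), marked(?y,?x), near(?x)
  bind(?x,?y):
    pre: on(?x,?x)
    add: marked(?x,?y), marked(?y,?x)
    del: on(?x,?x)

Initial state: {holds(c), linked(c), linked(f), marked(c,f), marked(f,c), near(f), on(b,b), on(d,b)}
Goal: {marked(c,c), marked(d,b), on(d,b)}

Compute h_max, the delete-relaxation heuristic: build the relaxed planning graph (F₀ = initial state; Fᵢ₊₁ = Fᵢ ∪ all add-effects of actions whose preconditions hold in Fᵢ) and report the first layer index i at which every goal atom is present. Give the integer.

F0 = init (8 atoms)
F1 = F0 ∪ {marked(b,b), marked(b,c), marked(b,d), marked(b,e), marked(b,f), marked(c,b), marked(d,b), marked(e,b), marked(f,b), near(c), on(b,f), on(f,f)}  (20 atoms)
F2 = F1 ∪ {marked(d,f), marked(e,f), marked(f,d), marked(f,e), marked(f,f), near(b), on(b,c), on(c,c), on(f,c)}  (29 atoms)
F3 = F2 ∪ {marked(c,c), marked(c,d), marked(c,e), marked(d,c), marked(e,c), near(d), near(e), on(c,b), on(c,f), on(f,b)}  (39 atoms)
goal ⊆ F3  ⇒  h_max = 3

3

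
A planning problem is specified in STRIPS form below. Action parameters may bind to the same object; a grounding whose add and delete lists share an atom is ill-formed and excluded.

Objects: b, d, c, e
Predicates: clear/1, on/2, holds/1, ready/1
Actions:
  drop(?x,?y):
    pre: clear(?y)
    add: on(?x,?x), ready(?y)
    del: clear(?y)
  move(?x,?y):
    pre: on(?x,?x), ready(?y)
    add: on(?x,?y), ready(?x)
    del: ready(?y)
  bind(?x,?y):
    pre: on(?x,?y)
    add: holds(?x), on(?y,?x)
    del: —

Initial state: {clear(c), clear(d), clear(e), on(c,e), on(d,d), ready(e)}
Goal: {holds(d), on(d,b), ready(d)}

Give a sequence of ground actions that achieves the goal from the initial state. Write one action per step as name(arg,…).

drop(b,d); move(b,d); move(d,b); bind(d,b)

1. drop(b,d)  →  {clear(c), clear(e), on(b,b), on(c,e), on(d,d), ready(d), ready(e)}
2. move(b,d)  →  {clear(c), clear(e), on(b,b), on(b,d), on(c,e), on(d,d), ready(b), ready(e)}
3. move(d,b)  →  {clear(c), clear(e), on(b,b), on(b,d), on(c,e), on(d,b), on(d,d), ready(d), ready(e)}
4. bind(d,b)  →  {clear(c), clear(e), holds(d), on(b,b), on(b,d), on(c,e), on(d,b), on(d,d), ready(d), ready(e)}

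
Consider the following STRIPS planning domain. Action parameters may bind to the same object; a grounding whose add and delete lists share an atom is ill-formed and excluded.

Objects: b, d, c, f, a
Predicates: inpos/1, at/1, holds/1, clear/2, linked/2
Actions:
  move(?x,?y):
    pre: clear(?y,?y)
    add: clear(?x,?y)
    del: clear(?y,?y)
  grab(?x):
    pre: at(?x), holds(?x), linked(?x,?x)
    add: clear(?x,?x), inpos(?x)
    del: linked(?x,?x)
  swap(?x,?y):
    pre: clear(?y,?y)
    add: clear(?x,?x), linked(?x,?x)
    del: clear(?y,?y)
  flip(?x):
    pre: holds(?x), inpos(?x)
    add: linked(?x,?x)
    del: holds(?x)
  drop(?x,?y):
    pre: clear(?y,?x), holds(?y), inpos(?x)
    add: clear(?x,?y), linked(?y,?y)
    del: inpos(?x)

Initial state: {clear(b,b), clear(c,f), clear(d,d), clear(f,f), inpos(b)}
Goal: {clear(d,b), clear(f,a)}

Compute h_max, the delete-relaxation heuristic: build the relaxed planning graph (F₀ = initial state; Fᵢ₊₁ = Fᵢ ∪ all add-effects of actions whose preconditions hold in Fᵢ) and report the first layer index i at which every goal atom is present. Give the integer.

F0 = init (5 atoms)
F1 = F0 ∪ {clear(a,a), clear(a,b), clear(a,d), clear(a,f), clear(b,d), clear(b,f), clear(c,b), clear(c,c), clear(c,d), clear(d,b), clear(d,f), clear(f,b), clear(f,d), linked(a,a), linked(b,b), linked(c,c), linked(d,d), linked(f,f)}  (23 atoms)
F2 = F1 ∪ {clear(a,c), clear(b,a), clear(b,c), clear(c,a), clear(d,a), clear(d,c), clear(f,a), clear(f,c)}  (31 atoms)
goal ⊆ F2  ⇒  h_max = 2

2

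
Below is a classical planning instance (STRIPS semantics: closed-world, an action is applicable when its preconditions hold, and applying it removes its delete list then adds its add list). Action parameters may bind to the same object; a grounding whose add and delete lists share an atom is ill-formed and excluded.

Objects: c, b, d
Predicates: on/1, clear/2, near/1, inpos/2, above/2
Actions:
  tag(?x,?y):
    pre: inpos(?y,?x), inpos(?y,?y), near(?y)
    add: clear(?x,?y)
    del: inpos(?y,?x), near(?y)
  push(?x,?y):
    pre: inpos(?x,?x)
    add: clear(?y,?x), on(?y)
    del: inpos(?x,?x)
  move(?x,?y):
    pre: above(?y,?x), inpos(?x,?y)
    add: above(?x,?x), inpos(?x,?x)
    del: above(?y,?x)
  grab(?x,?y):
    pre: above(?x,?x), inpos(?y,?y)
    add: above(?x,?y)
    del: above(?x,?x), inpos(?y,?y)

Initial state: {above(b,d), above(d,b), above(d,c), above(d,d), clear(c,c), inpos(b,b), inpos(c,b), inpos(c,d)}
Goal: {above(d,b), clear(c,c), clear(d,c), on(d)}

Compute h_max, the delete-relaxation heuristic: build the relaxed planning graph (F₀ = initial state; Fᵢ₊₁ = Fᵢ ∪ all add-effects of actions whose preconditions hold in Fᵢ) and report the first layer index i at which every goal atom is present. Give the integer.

F0 = init (8 atoms)
F1 = F0 ∪ {above(c,c), clear(b,b), clear(c,b), clear(d,b), inpos(c,c), on(b), on(c), on(d)}  (16 atoms)
F2 = F1 ∪ {above(c,b), clear(b,c), clear(d,c)}  (19 atoms)
goal ⊆ F2  ⇒  h_max = 2

2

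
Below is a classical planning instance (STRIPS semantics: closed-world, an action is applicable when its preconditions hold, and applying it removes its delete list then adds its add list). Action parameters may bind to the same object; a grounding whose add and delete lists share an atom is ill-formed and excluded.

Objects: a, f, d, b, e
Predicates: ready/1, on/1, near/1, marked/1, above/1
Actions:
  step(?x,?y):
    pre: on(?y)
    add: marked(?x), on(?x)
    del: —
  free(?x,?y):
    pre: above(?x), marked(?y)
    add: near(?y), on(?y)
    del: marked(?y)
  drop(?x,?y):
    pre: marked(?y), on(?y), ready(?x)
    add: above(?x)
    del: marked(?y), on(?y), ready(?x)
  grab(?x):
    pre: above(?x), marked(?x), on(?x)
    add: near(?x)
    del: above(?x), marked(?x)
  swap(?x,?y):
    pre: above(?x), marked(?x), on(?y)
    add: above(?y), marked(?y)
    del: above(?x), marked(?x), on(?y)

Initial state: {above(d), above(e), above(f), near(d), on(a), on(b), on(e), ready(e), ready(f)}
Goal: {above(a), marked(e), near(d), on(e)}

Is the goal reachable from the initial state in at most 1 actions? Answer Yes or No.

1. step(f,a)  →  {above(d), above(e), above(f), marked(f), near(d), on(a), on(b), on(e), on(f), ready(e), ready(f)}
2. step(e,a)  →  {above(d), above(e), above(f), marked(e), marked(f), near(d), on(a), on(b), on(e), on(f), ready(e), ready(f)}
3. swap(f,a)  →  {above(a), above(d), above(e), marked(a), marked(e), near(d), on(b), on(e), on(f), ready(e), ready(f)}
optimal plan length = 3; 3 > 1

No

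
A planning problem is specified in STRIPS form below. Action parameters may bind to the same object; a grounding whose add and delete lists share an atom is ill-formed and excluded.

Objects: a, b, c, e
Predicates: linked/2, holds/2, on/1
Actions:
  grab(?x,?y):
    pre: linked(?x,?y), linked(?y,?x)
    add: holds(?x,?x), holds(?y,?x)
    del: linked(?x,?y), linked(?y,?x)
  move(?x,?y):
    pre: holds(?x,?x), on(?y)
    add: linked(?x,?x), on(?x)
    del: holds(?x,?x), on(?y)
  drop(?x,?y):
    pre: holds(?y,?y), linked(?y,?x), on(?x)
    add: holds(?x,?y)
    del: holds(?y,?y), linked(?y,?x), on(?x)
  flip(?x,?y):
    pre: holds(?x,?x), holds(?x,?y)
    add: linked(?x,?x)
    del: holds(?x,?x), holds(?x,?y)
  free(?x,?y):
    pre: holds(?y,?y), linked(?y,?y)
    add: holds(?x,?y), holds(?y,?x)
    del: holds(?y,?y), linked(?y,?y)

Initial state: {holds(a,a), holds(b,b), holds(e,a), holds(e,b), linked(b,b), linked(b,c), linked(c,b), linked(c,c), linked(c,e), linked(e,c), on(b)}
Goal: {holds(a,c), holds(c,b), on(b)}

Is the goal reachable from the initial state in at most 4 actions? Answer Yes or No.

Yes

1. grab(b,c)  →  {holds(a,a), holds(b,b), holds(c,b), holds(e,a), holds(e,b), linked(b,b), linked(c,c), linked(c,e), linked(e,c), on(b)}
2. grab(c,e)  →  {holds(a,a), holds(b,b), holds(c,b), holds(c,c), holds(e,a), holds(e,b), holds(e,c), linked(b,b), linked(c,c), on(b)}
3. free(a,c)  →  {holds(a,a), holds(a,c), holds(b,b), holds(c,a), holds(c,b), holds(e,a), holds(e,b), holds(e,c), linked(b,b), on(b)}
optimal plan length = 3; 3 ≤ 4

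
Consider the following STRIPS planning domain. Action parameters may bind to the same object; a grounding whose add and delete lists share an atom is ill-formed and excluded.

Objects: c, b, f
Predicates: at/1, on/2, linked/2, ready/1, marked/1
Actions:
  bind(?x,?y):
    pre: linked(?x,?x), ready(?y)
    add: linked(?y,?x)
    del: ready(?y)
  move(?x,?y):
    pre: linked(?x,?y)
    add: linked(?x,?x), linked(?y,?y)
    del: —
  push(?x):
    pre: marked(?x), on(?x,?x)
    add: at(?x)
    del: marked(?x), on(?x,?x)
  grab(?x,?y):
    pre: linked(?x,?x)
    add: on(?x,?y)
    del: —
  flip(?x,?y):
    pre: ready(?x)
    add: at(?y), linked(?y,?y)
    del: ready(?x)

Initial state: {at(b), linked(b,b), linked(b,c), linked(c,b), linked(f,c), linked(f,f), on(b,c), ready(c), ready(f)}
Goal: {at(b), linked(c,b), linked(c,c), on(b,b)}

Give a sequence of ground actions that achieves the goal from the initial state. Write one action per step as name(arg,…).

move(c,b); grab(b,b)

1. move(c,b)  →  {at(b), linked(b,b), linked(b,c), linked(c,b), linked(c,c), linked(f,c), linked(f,f), on(b,c), ready(c), ready(f)}
2. grab(b,b)  →  {at(b), linked(b,b), linked(b,c), linked(c,b), linked(c,c), linked(f,c), linked(f,f), on(b,b), on(b,c), ready(c), ready(f)}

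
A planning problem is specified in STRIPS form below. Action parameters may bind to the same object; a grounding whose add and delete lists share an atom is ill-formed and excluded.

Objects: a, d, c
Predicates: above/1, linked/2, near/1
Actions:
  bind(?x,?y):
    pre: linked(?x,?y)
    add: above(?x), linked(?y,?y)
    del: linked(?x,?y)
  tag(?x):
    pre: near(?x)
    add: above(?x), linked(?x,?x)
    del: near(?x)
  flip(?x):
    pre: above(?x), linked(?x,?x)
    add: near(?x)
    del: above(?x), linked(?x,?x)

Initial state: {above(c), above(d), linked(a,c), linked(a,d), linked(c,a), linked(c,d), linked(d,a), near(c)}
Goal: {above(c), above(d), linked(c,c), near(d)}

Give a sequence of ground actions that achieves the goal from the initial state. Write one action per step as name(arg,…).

1. bind(a,d)  →  {above(a), above(c), above(d), linked(a,c), linked(c,a), linked(c,d), linked(d,a), linked(d,d), near(c)}
2. bind(a,c)  →  {above(a), above(c), above(d), linked(c,a), linked(c,c), linked(c,d), linked(d,a), linked(d,d), near(c)}
3. flip(d)  →  {above(a), above(c), linked(c,a), linked(c,c), linked(c,d), linked(d,a), near(c), near(d)}
4. bind(d,a)  →  {above(a), above(c), above(d), linked(a,a), linked(c,a), linked(c,c), linked(c,d), near(c), near(d)}

bind(a,d); bind(a,c); flip(d); bind(d,a)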